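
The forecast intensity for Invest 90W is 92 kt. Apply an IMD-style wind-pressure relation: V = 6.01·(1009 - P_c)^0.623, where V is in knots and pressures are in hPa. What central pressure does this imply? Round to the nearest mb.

ΔP = (V / 6.01)^(1/0.623) = (92/6.01)^1.605.
92/6.01 = 15.308; 15.308^1.605 ≈ 79.79 mb.
P_c = 1009 − 79.79 = 929.21 ≈ 929 mb.

929 mb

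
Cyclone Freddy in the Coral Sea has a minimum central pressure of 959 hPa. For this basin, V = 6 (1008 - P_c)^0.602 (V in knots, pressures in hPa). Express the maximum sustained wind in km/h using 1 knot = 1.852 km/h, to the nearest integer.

ΔP = 1008 − 959 = 49 hPa.
V ≈ 6 × 49^0.602 = 6 × 10.411 ≈ 62.467 kt.
62.467 × 1.852 ≈ 115.69 km/h → 116 km/h.

116 km/h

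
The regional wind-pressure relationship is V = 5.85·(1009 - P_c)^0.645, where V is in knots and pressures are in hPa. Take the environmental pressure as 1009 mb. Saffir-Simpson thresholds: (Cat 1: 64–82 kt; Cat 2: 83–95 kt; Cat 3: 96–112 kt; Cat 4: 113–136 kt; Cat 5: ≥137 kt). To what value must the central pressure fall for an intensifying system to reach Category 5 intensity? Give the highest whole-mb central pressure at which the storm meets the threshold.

Category 5 begins at V = 137 kt.
Required ΔP = (137/5.85)^(1/0.645) = 23.419^1.550 ≈ 132.85 mb.
P_c ≤ 1009 − 132.85 = 876.15, so the highest integer P_c is 876 mb.

876 mb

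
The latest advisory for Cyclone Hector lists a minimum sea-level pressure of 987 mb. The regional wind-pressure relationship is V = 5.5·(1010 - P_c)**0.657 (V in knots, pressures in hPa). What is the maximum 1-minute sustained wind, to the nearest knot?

43 kt

ΔP = 1010 − 987 = 23 mb.
23^0.657 ≈ 7.846.
V ≈ 5.5 × 7.846 ≈ 43.2 kt.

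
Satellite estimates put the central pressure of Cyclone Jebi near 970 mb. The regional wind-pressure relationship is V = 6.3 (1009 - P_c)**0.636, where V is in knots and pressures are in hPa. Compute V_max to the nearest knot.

ΔP = 1009 − 970 = 39 mb.
39^0.636 ≈ 10.278.
V ≈ 6.3 × 10.278 ≈ 64.8 kt.

65 kt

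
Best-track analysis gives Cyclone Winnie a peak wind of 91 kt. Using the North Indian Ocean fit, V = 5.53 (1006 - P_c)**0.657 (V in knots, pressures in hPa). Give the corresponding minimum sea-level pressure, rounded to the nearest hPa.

ΔP = (V / 5.53)^(1/0.657) = (91/5.53)^1.522.
91/5.53 = 16.456; 16.456^1.522 ≈ 71.01 hPa.
P_c = 1006 − 71.01 = 934.99 ≈ 935 hPa.

935 hPa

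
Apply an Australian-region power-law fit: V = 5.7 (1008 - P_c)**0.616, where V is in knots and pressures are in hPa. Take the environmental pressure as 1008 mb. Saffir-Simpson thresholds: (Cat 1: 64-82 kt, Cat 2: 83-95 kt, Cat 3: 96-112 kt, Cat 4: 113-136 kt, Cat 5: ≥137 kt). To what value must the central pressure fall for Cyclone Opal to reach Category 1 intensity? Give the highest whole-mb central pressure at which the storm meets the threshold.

957 mb

Category 1 begins at V = 64 kt.
Required ΔP = (64/5.7)^(1/0.616) = 11.228^1.623 ≈ 50.70 mb.
P_c ≤ 1008 − 50.70 = 957.30, so the highest integer P_c is 957 mb.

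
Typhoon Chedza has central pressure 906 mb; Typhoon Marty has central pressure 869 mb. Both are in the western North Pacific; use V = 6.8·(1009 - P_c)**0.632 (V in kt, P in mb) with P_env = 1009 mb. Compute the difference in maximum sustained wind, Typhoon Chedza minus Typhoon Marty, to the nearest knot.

-27 kt

Typhoon Chedza: ΔP = 103; V ≈ 6.8 × 103^0.632 ≈ 127.24 kt.
Typhoon Marty: ΔP = 140; V ≈ 6.8 × 140^0.632 ≈ 154.48 kt.
Difference ≈ 127.24 − 154.48 = -27.24 → -27 kt.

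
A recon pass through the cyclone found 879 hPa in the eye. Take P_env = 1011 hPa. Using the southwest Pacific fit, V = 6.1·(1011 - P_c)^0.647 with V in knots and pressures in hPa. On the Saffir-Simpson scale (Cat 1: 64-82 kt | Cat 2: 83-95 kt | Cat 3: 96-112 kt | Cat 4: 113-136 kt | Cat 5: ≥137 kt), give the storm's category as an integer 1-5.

5

ΔP = 1011 − 879 = 132 hPa.
V ≈ 6.1 × 132^0.647 = 6.1 × 23.55 ≈ 144 kt.
144 kt falls in the Category 5 band.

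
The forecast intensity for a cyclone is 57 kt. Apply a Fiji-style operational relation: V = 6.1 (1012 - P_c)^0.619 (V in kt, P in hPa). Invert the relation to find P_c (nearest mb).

ΔP = (V / 6.1)^(1/0.619) = (57/6.1)^1.616.
57/6.1 = 9.344; 9.344^1.616 ≈ 36.98 mb.
P_c = 1012 − 36.98 = 975.02 ≈ 975 mb.

975 mb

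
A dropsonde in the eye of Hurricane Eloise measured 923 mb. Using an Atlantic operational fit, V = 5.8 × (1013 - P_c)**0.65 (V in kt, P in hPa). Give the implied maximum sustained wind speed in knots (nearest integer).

108 kt

ΔP = 1013 − 923 = 90 mb.
90^0.65 ≈ 18.632.
V ≈ 5.8 × 18.632 ≈ 108.1 kt.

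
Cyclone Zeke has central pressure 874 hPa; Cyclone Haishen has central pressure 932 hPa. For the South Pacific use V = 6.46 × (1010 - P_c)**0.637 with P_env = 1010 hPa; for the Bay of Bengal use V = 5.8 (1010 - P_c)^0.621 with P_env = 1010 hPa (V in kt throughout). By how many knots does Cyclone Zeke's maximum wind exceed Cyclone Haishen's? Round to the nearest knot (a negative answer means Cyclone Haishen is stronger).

61 kt

Cyclone Zeke: ΔP = 136; V ≈ 6.46 × 136^0.637 ≈ 147.67 kt.
Cyclone Haishen: ΔP = 78; V ≈ 5.8 × 78^0.621 ≈ 86.78 kt.
Difference ≈ 147.67 − 86.78 = 60.89 → 61 kt.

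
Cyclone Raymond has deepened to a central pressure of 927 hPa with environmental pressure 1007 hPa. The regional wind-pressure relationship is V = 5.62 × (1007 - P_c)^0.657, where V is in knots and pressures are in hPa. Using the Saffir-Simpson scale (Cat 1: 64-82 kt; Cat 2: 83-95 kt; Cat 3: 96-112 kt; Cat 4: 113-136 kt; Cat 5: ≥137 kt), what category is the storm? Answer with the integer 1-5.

ΔP = 1007 − 927 = 80 hPa.
V ≈ 5.62 × 80^0.657 = 5.62 × 17.80 ≈ 100 kt.
100 kt falls in the Category 3 band.

3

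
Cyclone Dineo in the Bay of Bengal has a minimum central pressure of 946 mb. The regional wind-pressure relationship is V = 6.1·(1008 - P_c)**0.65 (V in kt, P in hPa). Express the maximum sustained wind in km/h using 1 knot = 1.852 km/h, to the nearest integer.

ΔP = 1008 − 946 = 62 mb.
V ≈ 6.1 × 62^0.65 = 6.1 × 14.624 ≈ 89.204 kt.
89.204 × 1.852 ≈ 165.21 km/h → 165 km/h.

165 km/h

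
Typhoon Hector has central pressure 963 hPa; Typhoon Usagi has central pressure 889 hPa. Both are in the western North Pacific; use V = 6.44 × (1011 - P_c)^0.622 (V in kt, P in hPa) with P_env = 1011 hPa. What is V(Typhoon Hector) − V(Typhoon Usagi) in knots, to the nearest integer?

-56 kt

Typhoon Hector: ΔP = 48; V ≈ 6.44 × 48^0.622 ≈ 71.55 kt.
Typhoon Usagi: ΔP = 122; V ≈ 6.44 × 122^0.622 ≈ 127.82 kt.
Difference ≈ 71.55 − 127.82 = -56.27 → -56 kt.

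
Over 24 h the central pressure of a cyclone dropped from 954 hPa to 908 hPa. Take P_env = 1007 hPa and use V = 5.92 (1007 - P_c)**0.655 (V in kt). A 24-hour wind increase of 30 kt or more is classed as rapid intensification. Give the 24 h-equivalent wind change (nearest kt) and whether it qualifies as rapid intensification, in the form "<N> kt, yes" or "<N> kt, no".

40 kt, yes

V₁: ΔP = 53, V ≈ 5.92 × 53^0.655 ≈ 79.75 kt.
V₂: ΔP = 99, V ≈ 5.92 × 99^0.655 ≈ 120.08 kt.
ΔV over 24 h = 40.33 kt → 24 h equivalent = 40.33 × 24/24 ≈ 40.33 kt.
40 kt ≥ 30 kt ⇒ rapid intensification.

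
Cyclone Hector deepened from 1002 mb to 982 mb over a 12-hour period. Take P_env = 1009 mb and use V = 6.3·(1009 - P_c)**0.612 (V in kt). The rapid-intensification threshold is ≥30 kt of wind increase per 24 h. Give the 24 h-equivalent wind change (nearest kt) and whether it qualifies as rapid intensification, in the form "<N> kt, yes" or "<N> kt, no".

53 kt, yes

V₁: ΔP = 7, V ≈ 6.3 × 7^0.612 ≈ 20.73 kt.
V₂: ΔP = 27, V ≈ 6.3 × 27^0.612 ≈ 47.35 kt.
ΔV over 12 h = 26.62 kt → 24 h equivalent = 26.62 × 24/12 ≈ 53.24 kt.
53 kt ≥ 30 kt ⇒ rapid intensification.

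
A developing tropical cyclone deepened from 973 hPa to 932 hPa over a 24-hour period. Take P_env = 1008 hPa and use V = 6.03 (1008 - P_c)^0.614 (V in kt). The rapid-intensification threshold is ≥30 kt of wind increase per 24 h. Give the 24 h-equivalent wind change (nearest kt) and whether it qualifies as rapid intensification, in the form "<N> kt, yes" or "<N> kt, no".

V₁: ΔP = 35, V ≈ 6.03 × 35^0.614 ≈ 53.50 kt.
V₂: ΔP = 76, V ≈ 6.03 × 76^0.614 ≈ 86.13 kt.
ΔV over 24 h = 32.63 kt → 24 h equivalent = 32.63 × 24/24 ≈ 32.63 kt.
33 kt ≥ 30 kt ⇒ rapid intensification.

33 kt, yes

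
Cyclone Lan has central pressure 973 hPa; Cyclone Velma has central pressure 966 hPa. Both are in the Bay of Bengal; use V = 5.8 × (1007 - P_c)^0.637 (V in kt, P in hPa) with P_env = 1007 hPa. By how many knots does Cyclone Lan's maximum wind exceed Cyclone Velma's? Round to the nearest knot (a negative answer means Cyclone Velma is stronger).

-7 kt

Cyclone Lan: ΔP = 34; V ≈ 5.8 × 34^0.637 ≈ 54.83 kt.
Cyclone Velma: ΔP = 41; V ≈ 5.8 × 41^0.637 ≈ 61.77 kt.
Difference ≈ 54.83 − 61.77 = -6.94 → -7 kt.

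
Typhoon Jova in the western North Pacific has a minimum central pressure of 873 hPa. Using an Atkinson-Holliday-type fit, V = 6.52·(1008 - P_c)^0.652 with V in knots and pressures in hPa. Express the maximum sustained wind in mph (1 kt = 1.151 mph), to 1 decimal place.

183.8 mph

ΔP = 1008 − 873 = 135 hPa.
V ≈ 6.52 × 135^0.652 = 6.52 × 24.489 ≈ 159.671 kt.
159.671 × 1.151 ≈ 183.78 mph → 183.8 mph.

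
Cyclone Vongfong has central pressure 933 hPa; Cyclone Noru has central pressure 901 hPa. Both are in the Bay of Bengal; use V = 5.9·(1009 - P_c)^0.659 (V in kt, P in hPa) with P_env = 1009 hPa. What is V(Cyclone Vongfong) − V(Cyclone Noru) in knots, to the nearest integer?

Cyclone Vongfong: ΔP = 76; V ≈ 5.9 × 76^0.659 ≈ 102.40 kt.
Cyclone Noru: ΔP = 108; V ≈ 5.9 × 108^0.659 ≈ 129.09 kt.
Difference ≈ 102.40 − 129.09 = -26.69 → -27 kt.

-27 kt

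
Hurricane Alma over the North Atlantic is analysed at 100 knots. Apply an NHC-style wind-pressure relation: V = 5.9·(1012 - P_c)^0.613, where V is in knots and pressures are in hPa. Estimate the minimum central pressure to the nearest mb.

ΔP = (V / 5.9)^(1/0.613) = (100/5.9)^1.631.
100/5.9 = 16.949; 16.949^1.631 ≈ 101.19 mb.
P_c = 1012 − 101.19 = 910.81 ≈ 911 mb.

911 mb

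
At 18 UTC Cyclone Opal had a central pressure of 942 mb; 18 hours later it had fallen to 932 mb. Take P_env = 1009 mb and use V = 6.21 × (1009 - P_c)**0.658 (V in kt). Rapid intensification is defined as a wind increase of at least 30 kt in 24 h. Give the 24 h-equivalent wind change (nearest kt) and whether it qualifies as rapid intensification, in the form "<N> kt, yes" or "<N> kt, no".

V₁: ΔP = 67, V ≈ 6.21 × 67^0.658 ≈ 98.78 kt.
V₂: ΔP = 77, V ≈ 6.21 × 77^0.658 ≈ 108.24 kt.
ΔV over 18 h = 9.46 kt → 24 h equivalent = 9.46 × 24/18 ≈ 12.61 kt.
13 kt < 30 kt ⇒ not rapid intensification.

13 kt, no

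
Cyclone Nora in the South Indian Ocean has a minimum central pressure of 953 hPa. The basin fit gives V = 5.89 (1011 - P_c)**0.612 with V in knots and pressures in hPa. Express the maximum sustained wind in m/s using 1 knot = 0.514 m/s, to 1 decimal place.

ΔP = 1011 − 953 = 58 hPa.
V ≈ 5.89 × 58^0.612 = 5.89 × 12.001 ≈ 70.686 kt.
70.686 × 0.514 ≈ 36.33 m/s → 36.3 m/s.

36.3 m/s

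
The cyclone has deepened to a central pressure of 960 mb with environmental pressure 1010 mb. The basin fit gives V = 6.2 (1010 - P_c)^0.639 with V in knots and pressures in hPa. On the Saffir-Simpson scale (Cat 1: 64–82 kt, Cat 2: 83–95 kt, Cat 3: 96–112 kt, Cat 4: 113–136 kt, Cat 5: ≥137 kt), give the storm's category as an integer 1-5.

ΔP = 1010 − 960 = 50 mb.
V ≈ 6.2 × 50^0.639 = 6.2 × 12.18 ≈ 76 kt.
76 kt falls in the Category 1 band.

1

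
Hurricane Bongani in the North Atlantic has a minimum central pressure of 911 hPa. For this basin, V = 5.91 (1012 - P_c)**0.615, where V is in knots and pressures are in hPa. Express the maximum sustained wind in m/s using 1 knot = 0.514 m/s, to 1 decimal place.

ΔP = 1012 − 911 = 101 hPa.
V ≈ 5.91 × 101^0.615 = 5.91 × 17.087 ≈ 100.982 kt.
100.982 × 0.514 ≈ 51.90 m/s → 51.9 m/s.

51.9 m/s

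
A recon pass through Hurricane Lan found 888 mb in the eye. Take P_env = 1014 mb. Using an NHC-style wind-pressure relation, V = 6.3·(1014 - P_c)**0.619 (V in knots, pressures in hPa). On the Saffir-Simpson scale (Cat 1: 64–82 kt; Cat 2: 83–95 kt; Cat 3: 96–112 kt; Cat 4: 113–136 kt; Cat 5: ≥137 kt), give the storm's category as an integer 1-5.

ΔP = 1014 − 888 = 126 mb.
V ≈ 6.3 × 126^0.619 = 6.3 × 19.96 ≈ 126 kt.
126 kt falls in the Category 4 band.

4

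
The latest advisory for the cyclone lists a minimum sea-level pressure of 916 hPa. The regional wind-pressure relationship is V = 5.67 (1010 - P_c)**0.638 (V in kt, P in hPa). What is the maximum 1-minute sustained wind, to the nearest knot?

103 kt

ΔP = 1010 − 916 = 94 hPa.
94^0.638 ≈ 18.149.
V ≈ 5.67 × 18.149 ≈ 102.9 kt.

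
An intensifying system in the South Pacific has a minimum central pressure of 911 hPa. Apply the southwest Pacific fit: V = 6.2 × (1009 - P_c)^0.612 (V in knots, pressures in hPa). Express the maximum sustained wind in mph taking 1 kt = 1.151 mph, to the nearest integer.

118 mph

ΔP = 1009 − 911 = 98 hPa.
V ≈ 6.2 × 98^0.612 = 6.2 × 16.544 ≈ 102.570 kt.
102.570 × 1.151 ≈ 118.06 mph → 118 mph.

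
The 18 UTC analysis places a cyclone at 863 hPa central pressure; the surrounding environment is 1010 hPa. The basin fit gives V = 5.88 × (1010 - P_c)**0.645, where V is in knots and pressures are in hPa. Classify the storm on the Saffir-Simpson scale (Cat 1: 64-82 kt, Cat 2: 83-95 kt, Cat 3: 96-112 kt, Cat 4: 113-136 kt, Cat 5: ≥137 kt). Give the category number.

5

ΔP = 1010 − 863 = 147 hPa.
V ≈ 5.88 × 147^0.645 = 5.88 × 25.00 ≈ 147 kt.
147 kt falls in the Category 5 band.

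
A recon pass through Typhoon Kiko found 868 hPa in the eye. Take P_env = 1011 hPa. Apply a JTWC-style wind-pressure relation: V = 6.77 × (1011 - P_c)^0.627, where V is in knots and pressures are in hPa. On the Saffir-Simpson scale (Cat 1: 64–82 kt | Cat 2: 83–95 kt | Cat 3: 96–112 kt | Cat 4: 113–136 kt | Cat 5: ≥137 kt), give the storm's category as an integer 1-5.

ΔP = 1011 − 868 = 143 hPa.
V ≈ 6.77 × 143^0.627 = 6.77 × 22.46 ≈ 152 kt.
152 kt falls in the Category 5 band.

5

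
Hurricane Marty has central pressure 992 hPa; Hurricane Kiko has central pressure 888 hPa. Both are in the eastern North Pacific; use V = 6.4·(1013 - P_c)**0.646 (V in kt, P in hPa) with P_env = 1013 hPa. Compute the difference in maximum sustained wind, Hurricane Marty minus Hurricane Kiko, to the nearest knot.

-99 kt

Hurricane Marty: ΔP = 21; V ≈ 6.4 × 21^0.646 ≈ 45.74 kt.
Hurricane Kiko: ΔP = 125; V ≈ 6.4 × 125^0.646 ≈ 144.81 kt.
Difference ≈ 45.74 − 144.81 = -99.07 → -99 kt.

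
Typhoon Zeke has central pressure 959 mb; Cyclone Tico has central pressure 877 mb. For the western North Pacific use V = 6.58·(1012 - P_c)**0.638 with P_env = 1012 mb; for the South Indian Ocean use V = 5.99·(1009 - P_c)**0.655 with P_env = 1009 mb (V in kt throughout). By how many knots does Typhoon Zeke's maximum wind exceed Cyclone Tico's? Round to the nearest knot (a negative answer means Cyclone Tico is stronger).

Typhoon Zeke: ΔP = 53; V ≈ 6.58 × 53^0.638 ≈ 82.85 kt.
Cyclone Tico: ΔP = 132; V ≈ 5.99 × 132^0.655 ≈ 146.69 kt.
Difference ≈ 82.85 − 146.69 = -63.84 → -64 kt.

-64 kt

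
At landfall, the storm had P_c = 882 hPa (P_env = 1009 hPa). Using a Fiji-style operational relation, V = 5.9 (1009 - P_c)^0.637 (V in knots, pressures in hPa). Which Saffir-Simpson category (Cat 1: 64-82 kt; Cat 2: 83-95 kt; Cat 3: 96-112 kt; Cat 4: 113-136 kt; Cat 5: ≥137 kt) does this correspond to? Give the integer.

4

ΔP = 1009 − 882 = 127 hPa.
V ≈ 5.9 × 127^0.637 = 5.9 × 21.88 ≈ 129 kt.
129 kt falls in the Category 4 band.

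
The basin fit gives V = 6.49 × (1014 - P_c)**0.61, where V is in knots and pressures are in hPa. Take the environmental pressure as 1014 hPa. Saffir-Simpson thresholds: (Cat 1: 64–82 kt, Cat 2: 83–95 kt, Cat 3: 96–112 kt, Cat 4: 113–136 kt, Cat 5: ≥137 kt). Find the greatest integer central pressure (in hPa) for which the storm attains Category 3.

Category 3 begins at V = 96 kt.
Required ΔP = (96/6.49)^(1/0.61) = 14.792^1.639 ≈ 82.81 hPa.
P_c ≤ 1014 − 82.81 = 931.19, so the highest integer P_c is 931 hPa.

931 hPa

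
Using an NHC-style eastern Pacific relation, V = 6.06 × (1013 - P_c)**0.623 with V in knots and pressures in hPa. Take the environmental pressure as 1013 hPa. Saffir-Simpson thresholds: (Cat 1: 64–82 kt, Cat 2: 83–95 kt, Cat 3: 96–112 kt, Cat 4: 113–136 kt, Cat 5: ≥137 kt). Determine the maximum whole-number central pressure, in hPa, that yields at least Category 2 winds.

946 hPa

Category 2 begins at V = 83 kt.
Required ΔP = (83/6.06)^(1/0.623) = 13.696^1.605 ≈ 66.74 hPa.
P_c ≤ 1013 − 66.74 = 946.26, so the highest integer P_c is 946 hPa.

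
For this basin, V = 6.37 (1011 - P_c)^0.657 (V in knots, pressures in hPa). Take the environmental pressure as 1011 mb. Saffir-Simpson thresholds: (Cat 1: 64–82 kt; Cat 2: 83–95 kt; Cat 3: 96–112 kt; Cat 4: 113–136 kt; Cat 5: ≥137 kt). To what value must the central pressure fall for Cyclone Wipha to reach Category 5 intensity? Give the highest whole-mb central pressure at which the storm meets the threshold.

Category 5 begins at V = 137 kt.
Required ΔP = (137/6.37)^(1/0.657) = 21.507^1.522 ≈ 106.73 mb.
P_c ≤ 1011 − 106.73 = 904.27, so the highest integer P_c is 904 mb.

904 mb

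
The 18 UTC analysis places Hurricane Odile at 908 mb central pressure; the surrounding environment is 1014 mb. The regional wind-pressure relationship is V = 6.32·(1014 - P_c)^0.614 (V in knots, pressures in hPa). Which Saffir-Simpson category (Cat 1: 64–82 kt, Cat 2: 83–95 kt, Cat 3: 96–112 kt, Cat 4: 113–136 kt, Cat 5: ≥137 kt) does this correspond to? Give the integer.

3

ΔP = 1014 − 908 = 106 mb.
V ≈ 6.32 × 106^0.614 = 6.32 × 17.52 ≈ 111 kt.
111 kt falls in the Category 3 band.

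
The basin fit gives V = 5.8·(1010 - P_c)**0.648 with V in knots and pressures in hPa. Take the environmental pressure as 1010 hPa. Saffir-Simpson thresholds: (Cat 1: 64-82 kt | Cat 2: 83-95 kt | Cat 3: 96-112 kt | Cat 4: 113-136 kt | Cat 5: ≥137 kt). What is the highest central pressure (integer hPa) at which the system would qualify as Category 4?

Category 4 begins at V = 113 kt.
Required ΔP = (113/5.8)^(1/0.648) = 19.483^1.543 ≈ 97.77 hPa.
P_c ≤ 1010 − 97.77 = 912.23, so the highest integer P_c is 912 hPa.

912 hPa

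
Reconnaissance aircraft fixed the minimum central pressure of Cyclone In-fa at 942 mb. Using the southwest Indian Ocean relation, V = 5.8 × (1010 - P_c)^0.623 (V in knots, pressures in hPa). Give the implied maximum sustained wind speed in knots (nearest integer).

ΔP = 1010 − 942 = 68 mb.
68^0.623 ≈ 13.856.
V ≈ 5.8 × 13.856 ≈ 80.4 kt.

80 kt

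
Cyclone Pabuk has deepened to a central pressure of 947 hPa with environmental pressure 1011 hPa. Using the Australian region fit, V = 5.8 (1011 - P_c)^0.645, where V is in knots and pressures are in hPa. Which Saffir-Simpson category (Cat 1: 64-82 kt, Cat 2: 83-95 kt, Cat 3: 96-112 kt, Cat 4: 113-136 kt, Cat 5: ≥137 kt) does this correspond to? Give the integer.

2

ΔP = 1011 − 947 = 64 hPa.
V ≈ 5.8 × 64^0.645 = 5.8 × 14.62 ≈ 85 kt.
85 kt falls in the Category 2 band.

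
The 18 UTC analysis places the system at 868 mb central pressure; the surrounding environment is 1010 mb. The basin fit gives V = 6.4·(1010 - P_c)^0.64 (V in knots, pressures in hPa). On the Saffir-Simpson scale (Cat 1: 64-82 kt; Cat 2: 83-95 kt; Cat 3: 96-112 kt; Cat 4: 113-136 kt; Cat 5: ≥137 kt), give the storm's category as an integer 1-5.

5

ΔP = 1010 − 868 = 142 mb.
V ≈ 6.4 × 142^0.64 = 6.4 × 23.85 ≈ 153 kt.
153 kt falls in the Category 5 band.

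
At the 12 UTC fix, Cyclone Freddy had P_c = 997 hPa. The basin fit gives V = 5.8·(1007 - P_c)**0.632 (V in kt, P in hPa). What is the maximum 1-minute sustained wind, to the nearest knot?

ΔP = 1007 − 997 = 10 hPa.
10^0.632 ≈ 4.285.
V ≈ 5.8 × 4.285 ≈ 24.9 kt.

25 kt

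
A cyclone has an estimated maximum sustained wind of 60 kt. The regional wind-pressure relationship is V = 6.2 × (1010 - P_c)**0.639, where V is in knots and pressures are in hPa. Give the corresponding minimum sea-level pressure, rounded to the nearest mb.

ΔP = (V / 6.2)^(1/0.639) = (60/6.2)^1.565.
60/6.2 = 9.677; 9.677^1.565 ≈ 34.89 mb.
P_c = 1010 − 34.89 = 975.11 ≈ 975 mb.

975 mb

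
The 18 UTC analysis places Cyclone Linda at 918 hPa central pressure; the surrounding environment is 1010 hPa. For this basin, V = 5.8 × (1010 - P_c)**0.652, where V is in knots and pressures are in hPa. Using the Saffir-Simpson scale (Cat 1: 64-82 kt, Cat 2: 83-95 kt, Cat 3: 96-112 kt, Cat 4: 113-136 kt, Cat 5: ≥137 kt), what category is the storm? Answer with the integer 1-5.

ΔP = 1010 − 918 = 92 hPa.
V ≈ 5.8 × 92^0.652 = 5.8 × 19.07 ≈ 111 kt.
111 kt falls in the Category 3 band.

3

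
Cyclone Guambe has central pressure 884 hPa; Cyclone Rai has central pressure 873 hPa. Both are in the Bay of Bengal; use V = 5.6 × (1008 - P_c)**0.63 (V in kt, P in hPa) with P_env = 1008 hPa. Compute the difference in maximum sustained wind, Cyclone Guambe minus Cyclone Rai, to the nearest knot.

Cyclone Guambe: ΔP = 124; V ≈ 5.6 × 124^0.63 ≈ 116.69 kt.
Cyclone Rai: ΔP = 135; V ≈ 5.6 × 135^0.63 ≈ 123.11 kt.
Difference ≈ 116.69 − 123.11 = -6.42 → -6 kt.

-6 kt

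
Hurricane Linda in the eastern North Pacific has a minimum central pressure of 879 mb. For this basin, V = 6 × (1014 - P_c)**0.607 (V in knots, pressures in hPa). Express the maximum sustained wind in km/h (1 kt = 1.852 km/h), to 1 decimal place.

ΔP = 1014 − 879 = 135 mb.
V ≈ 6 × 135^0.607 = 6 × 19.639 ≈ 117.832 kt.
117.832 × 1.852 ≈ 218.23 km/h → 218.2 km/h.

218.2 km/h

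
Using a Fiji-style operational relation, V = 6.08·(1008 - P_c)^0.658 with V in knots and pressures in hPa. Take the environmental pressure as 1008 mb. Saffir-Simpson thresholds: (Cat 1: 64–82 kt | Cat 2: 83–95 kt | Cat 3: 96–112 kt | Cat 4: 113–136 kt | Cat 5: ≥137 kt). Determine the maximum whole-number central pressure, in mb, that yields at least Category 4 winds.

Category 4 begins at V = 113 kt.
Required ΔP = (113/6.08)^(1/0.658) = 18.586^1.520 ≈ 84.89 mb.
P_c ≤ 1008 − 84.89 = 923.11, so the highest integer P_c is 923 mb.

923 mb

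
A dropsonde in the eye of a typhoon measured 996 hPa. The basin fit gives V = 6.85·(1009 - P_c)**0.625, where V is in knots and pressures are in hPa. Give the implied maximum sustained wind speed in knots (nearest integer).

ΔP = 1009 − 996 = 13 hPa.
13^0.625 ≈ 4.968.
V ≈ 6.85 × 4.968 ≈ 34.0 kt.

34 kt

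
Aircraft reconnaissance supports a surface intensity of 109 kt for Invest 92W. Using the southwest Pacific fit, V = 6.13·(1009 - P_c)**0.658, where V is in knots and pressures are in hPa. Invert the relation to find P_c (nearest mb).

ΔP = (V / 6.13)^(1/0.658) = (109/6.13)^1.520.
109/6.13 = 17.781; 17.781^1.520 ≈ 79.37 mb.
P_c = 1009 − 79.37 = 929.63 ≈ 930 mb.

930 mb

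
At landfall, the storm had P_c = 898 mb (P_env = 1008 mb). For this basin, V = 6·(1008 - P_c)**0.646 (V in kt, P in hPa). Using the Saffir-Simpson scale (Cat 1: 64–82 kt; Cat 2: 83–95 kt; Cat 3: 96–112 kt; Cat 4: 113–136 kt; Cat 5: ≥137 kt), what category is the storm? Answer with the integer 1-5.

4

ΔP = 1008 − 898 = 110 mb.
V ≈ 6 × 110^0.646 = 6 × 20.83 ≈ 125 kt.
125 kt falls in the Category 4 band.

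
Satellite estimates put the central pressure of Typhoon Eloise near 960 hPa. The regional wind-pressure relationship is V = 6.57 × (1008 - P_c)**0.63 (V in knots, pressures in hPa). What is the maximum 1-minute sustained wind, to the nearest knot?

75 kt

ΔP = 1008 − 960 = 48 hPa.
48^0.63 ≈ 11.460.
V ≈ 6.57 × 11.460 ≈ 75.3 kt.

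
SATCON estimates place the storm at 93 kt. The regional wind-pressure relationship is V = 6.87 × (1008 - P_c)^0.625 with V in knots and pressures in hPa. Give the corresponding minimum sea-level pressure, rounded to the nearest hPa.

ΔP = (V / 6.87)^(1/0.625) = (93/6.87)^1.600.
93/6.87 = 13.537; 13.537^1.600 ≈ 64.63 hPa.
P_c = 1008 − 64.63 = 943.37 ≈ 943 hPa.

943 hPa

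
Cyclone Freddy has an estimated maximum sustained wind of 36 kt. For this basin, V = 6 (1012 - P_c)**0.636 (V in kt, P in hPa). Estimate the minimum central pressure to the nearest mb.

ΔP = (V / 6)^(1/0.636) = (36/6)^1.572.
36/6 = 6.000; 6.000^1.572 ≈ 16.73 mb.
P_c = 1012 − 16.73 = 995.27 ≈ 995 mb.

995 mb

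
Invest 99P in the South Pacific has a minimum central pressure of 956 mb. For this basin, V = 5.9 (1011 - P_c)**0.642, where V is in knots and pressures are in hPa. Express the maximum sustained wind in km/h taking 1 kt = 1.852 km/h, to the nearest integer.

ΔP = 1011 − 956 = 55 mb.
V ≈ 5.9 × 55^0.642 = 5.9 × 13.101 ≈ 77.297 kt.
77.297 × 1.852 ≈ 143.15 km/h → 143 km/h.

143 km/h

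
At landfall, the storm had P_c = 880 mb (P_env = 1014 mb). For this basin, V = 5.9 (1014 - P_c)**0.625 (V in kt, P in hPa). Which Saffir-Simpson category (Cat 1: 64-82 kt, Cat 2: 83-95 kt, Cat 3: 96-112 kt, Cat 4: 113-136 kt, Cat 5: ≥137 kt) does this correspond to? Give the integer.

4

ΔP = 1014 − 880 = 134 mb.
V ≈ 5.9 × 134^0.625 = 5.9 × 21.35 ≈ 126 kt.
126 kt falls in the Category 4 band.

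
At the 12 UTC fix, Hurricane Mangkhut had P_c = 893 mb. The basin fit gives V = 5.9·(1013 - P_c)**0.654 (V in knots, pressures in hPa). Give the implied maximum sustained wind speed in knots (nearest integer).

ΔP = 1013 − 893 = 120 mb.
120^0.654 ≈ 22.897.
V ≈ 5.9 × 22.897 ≈ 135.1 kt.

135 kt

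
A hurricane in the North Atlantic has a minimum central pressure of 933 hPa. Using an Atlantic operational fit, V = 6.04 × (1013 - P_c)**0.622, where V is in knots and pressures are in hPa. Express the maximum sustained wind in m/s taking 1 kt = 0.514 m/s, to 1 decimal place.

47.4 m/s

ΔP = 1013 − 933 = 80 hPa.
V ≈ 6.04 × 80^0.622 = 6.04 × 15.266 ≈ 92.206 kt.
92.206 × 0.514 ≈ 47.39 m/s → 47.4 m/s.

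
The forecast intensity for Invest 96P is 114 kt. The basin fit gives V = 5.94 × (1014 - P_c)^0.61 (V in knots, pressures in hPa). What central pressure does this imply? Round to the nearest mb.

887 mb

ΔP = (V / 5.94)^(1/0.61) = (114/5.94)^1.639.
114/5.94 = 19.192; 19.192^1.639 ≈ 126.90 mb.
P_c = 1014 − 126.90 = 887.10 ≈ 887 mb.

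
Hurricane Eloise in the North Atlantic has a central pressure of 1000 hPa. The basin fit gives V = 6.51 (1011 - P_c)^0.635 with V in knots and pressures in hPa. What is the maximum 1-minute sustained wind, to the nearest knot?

ΔP = 1011 − 1000 = 11 hPa.
11^0.635 ≈ 4.584.
V ≈ 6.51 × 4.584 ≈ 29.8 kt.

30 kt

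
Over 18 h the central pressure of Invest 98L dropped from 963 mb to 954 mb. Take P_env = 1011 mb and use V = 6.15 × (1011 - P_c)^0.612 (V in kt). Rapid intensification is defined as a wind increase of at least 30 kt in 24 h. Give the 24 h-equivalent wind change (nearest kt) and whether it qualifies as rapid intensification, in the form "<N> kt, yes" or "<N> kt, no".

10 kt, no

V₁: ΔP = 48, V ≈ 6.15 × 48^0.612 ≈ 65.73 kt.
V₂: ΔP = 57, V ≈ 6.15 × 57^0.612 ≈ 73.02 kt.
ΔV over 18 h = 7.29 kt → 24 h equivalent = 7.29 × 24/18 ≈ 9.72 kt.
10 kt < 30 kt ⇒ not rapid intensification.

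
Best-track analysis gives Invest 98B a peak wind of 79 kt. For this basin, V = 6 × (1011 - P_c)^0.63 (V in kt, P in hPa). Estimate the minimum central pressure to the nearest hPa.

ΔP = (V / 6)^(1/0.63) = (79/6)^1.587.
79/6 = 13.167; 13.167^1.587 ≈ 59.83 hPa.
P_c = 1011 − 59.83 = 951.17 ≈ 951 hPa.

951 hPa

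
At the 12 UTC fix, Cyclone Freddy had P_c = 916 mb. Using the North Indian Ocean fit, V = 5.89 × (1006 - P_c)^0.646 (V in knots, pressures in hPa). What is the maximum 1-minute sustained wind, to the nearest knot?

ΔP = 1006 − 916 = 90 mb.
90^0.646 ≈ 18.300.
V ≈ 5.89 × 18.300 ≈ 107.8 kt.

108 kt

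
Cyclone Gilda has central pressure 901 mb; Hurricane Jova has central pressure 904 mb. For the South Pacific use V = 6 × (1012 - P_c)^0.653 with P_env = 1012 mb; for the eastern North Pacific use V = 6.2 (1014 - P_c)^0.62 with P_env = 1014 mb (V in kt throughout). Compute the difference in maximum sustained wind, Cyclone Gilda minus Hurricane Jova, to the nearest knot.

Cyclone Gilda: ΔP = 111; V ≈ 6 × 111^0.653 ≈ 129.94 kt.
Hurricane Jova: ΔP = 110; V ≈ 6.2 × 110^0.62 ≈ 114.30 kt.
Difference ≈ 129.94 − 114.30 = 15.64 → 16 kt.

16 kt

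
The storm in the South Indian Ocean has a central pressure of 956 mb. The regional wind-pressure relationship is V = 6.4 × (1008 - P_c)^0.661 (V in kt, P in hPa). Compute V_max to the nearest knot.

ΔP = 1008 − 956 = 52 mb.
52^0.661 ≈ 13.623.
V ≈ 6.4 × 13.623 ≈ 87.2 kt.

87 kt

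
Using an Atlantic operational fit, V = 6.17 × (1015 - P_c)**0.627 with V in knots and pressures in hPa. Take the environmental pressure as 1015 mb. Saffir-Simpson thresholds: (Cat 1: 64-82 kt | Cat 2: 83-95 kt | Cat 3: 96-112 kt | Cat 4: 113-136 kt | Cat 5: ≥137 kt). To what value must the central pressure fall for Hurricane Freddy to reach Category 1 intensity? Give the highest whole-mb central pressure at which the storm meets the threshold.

973 mb

Category 1 begins at V = 64 kt.
Required ΔP = (64/6.17)^(1/0.627) = 10.373^1.595 ≈ 41.71 mb.
P_c ≤ 1015 − 41.71 = 973.29, so the highest integer P_c is 973 mb.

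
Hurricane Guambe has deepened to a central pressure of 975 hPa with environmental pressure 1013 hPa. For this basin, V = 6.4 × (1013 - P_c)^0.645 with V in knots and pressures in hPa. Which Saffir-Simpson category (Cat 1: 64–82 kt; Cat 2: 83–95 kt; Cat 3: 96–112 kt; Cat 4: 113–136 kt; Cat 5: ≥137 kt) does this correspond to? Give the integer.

ΔP = 1013 − 975 = 38 hPa.
V ≈ 6.4 × 38^0.645 = 6.4 × 10.45 ≈ 67 kt.
67 kt falls in the Category 1 band.

1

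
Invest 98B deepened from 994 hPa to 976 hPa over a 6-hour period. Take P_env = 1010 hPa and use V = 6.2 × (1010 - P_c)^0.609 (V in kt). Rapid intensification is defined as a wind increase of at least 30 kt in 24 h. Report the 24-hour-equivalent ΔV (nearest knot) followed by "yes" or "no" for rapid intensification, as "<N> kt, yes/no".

78 kt, yes

V₁: ΔP = 16, V ≈ 6.2 × 16^0.609 ≈ 33.55 kt.
V₂: ΔP = 34, V ≈ 6.2 × 34^0.609 ≈ 53.10 kt.
ΔV over 6 h = 19.55 kt → 24 h equivalent = 19.55 × 24/6 ≈ 78.20 kt.
78 kt ≥ 30 kt ⇒ rapid intensification.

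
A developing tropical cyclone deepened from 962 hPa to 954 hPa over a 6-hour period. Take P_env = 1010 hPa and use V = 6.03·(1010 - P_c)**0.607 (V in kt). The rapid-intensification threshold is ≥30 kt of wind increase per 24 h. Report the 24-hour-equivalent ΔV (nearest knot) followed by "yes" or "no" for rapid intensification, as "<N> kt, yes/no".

V₁: ΔP = 48, V ≈ 6.03 × 48^0.607 ≈ 63.22 kt.
V₂: ΔP = 56, V ≈ 6.03 × 56^0.607 ≈ 69.42 kt.
ΔV over 6 h = 6.20 kt → 24 h equivalent = 6.20 × 24/6 ≈ 24.80 kt.
25 kt < 30 kt ⇒ not rapid intensification.

25 kt, no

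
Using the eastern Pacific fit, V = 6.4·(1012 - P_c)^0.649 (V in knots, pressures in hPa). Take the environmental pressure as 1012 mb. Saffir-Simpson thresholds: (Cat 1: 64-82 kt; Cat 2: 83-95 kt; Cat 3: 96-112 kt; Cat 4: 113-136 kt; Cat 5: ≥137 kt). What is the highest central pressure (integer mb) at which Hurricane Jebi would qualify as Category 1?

Category 1 begins at V = 64 kt.
Required ΔP = (64/6.4)^(1/0.649) = 10.000^1.541 ≈ 34.74 mb.
P_c ≤ 1012 − 34.74 = 977.26, so the highest integer P_c is 977 mb.

977 mb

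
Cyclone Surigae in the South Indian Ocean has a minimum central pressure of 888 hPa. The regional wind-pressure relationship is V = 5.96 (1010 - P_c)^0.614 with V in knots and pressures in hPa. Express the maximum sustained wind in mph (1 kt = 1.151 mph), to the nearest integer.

131 mph

ΔP = 1010 − 888 = 122 hPa.
V ≈ 5.96 × 122^0.614 = 5.96 × 19.100 ≈ 113.834 kt.
113.834 × 1.151 ≈ 131.02 mph → 131 mph.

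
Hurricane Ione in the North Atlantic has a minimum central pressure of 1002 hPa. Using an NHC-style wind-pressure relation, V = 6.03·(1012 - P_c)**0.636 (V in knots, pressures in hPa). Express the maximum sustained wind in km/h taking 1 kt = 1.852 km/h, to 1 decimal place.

ΔP = 1012 − 1002 = 10 hPa.
V ≈ 6.03 × 10^0.636 = 6.03 × 4.325 ≈ 26.081 kt.
26.081 × 1.852 ≈ 48.30 km/h → 48.3 km/h.

48.3 km/h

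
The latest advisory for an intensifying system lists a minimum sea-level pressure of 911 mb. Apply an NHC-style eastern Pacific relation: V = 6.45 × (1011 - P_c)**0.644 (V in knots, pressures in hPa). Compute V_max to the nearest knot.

125 kt

ΔP = 1011 − 911 = 100 mb.
100^0.644 ≈ 19.409.
V ≈ 6.45 × 19.409 ≈ 125.2 kt.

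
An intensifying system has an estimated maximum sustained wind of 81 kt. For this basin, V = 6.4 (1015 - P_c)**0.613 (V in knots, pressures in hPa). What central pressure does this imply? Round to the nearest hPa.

ΔP = (V / 6.4)^(1/0.613) = (81/6.4)^1.631.
81/6.4 = 12.656; 12.656^1.631 ≈ 62.84 hPa.
P_c = 1015 − 62.84 = 952.16 ≈ 952 hPa.

952 hPa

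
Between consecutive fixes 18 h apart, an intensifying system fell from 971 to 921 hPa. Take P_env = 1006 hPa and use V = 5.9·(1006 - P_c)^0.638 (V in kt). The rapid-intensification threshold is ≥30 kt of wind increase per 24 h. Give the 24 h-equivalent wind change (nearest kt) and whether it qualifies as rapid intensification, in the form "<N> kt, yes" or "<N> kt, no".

58 kt, yes

V₁: ΔP = 35, V ≈ 5.9 × 35^0.638 ≈ 57.01 kt.
V₂: ΔP = 85, V ≈ 5.9 × 85^0.638 ≈ 100.42 kt.
ΔV over 18 h = 43.41 kt → 24 h equivalent = 43.41 × 24/18 ≈ 57.88 kt.
58 kt ≥ 30 kt ⇒ rapid intensification.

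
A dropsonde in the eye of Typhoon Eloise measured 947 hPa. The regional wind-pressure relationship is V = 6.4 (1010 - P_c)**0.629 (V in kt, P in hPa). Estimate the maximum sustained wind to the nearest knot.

ΔP = 1010 − 947 = 63 hPa.
63^0.629 ≈ 13.545.
V ≈ 6.4 × 13.545 ≈ 86.7 kt.

87 kt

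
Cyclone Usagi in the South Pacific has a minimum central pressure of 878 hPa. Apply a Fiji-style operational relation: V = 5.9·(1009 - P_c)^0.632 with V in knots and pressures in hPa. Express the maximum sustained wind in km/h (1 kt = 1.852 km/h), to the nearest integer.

ΔP = 1009 − 878 = 131 hPa.
V ≈ 5.9 × 131^0.632 = 5.9 × 21.783 ≈ 128.519 kt.
128.519 × 1.852 ≈ 238.02 km/h → 238 km/h.

238 km/h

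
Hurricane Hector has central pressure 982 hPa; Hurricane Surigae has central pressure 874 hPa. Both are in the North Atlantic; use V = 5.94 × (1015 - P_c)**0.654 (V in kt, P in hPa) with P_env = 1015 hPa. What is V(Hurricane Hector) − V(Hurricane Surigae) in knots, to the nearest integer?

Hurricane Hector: ΔP = 33; V ≈ 5.94 × 33^0.654 ≈ 58.46 kt.
Hurricane Surigae: ΔP = 141; V ≈ 5.94 × 141^0.654 ≈ 151.14 kt.
Difference ≈ 58.46 − 151.14 = -92.68 → -93 kt.

-93 kt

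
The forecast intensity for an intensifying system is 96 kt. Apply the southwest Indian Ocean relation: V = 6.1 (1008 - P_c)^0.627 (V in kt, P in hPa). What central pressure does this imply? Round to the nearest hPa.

927 hPa

ΔP = (V / 6.1)^(1/0.627) = (96/6.1)^1.595.
96/6.1 = 15.738; 15.738^1.595 ≈ 81.10 hPa.
P_c = 1008 − 81.10 = 926.90 ≈ 927 hPa.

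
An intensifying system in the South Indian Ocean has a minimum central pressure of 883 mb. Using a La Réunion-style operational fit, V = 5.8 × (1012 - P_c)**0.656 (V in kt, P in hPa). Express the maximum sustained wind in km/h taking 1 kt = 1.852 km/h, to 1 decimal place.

260.4 km/h

ΔP = 1012 − 883 = 129 mb.
V ≈ 5.8 × 129^0.656 = 5.8 × 24.241 ≈ 140.597 kt.
140.597 × 1.852 ≈ 260.38 km/h → 260.4 km/h.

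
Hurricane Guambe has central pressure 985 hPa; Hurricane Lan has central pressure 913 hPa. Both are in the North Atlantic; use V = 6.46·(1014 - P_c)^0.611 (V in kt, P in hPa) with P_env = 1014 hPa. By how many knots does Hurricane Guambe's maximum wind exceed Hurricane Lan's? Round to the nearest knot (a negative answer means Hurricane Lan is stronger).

-58 kt

Hurricane Guambe: ΔP = 29; V ≈ 6.46 × 29^0.611 ≈ 50.55 kt.
Hurricane Lan: ΔP = 101; V ≈ 6.46 × 101^0.611 ≈ 108.36 kt.
Difference ≈ 50.55 − 108.36 = -57.81 → -58 kt.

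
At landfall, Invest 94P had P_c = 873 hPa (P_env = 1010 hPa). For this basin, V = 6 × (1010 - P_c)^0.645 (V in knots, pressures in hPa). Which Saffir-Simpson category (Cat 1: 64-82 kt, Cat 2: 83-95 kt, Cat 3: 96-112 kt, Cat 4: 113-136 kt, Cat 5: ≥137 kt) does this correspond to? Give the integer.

5

ΔP = 1010 − 873 = 137 hPa.
V ≈ 6 × 137^0.645 = 6 × 23.89 ≈ 143 kt.
143 kt falls in the Category 5 band.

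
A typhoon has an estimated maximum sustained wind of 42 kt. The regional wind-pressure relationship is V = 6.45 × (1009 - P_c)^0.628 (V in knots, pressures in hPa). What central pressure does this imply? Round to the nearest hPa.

ΔP = (V / 6.45)^(1/0.628) = (42/6.45)^1.592.
42/6.45 = 6.512; 6.512^1.592 ≈ 19.76 hPa.
P_c = 1009 − 19.76 = 989.24 ≈ 989 hPa.

989 hPa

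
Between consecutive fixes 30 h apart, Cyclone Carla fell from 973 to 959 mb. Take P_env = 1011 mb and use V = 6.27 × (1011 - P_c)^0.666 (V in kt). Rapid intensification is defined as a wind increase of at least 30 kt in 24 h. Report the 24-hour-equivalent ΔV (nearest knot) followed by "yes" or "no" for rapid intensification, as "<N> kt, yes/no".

V₁: ΔP = 38, V ≈ 6.27 × 38^0.666 ≈ 70.70 kt.
V₂: ΔP = 52, V ≈ 6.27 × 52^0.666 ≈ 87.12 kt.
ΔV over 30 h = 16.42 kt → 24 h equivalent = 16.42 × 24/30 ≈ 13.14 kt.
13 kt < 30 kt ⇒ not rapid intensification.

13 kt, no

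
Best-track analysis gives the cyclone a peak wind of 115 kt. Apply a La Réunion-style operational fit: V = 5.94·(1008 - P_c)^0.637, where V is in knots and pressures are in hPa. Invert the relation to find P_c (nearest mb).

903 mb

ΔP = (V / 5.94)^(1/0.637) = (115/5.94)^1.570.
115/5.94 = 19.360; 19.360^1.570 ≈ 104.78 mb.
P_c = 1008 − 104.78 = 903.22 ≈ 903 mb.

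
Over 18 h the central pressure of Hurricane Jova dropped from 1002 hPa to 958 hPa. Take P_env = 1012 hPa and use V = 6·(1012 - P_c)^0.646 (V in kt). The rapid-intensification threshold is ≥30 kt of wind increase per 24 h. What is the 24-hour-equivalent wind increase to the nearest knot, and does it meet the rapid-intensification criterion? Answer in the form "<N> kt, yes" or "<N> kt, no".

70 kt, yes

V₁: ΔP = 10, V ≈ 6 × 10^0.646 ≈ 26.56 kt.
V₂: ΔP = 54, V ≈ 6 × 54^0.646 ≈ 78.94 kt.
ΔV over 18 h = 52.38 kt → 24 h equivalent = 52.38 × 24/18 ≈ 69.84 kt.
70 kt ≥ 30 kt ⇒ rapid intensification.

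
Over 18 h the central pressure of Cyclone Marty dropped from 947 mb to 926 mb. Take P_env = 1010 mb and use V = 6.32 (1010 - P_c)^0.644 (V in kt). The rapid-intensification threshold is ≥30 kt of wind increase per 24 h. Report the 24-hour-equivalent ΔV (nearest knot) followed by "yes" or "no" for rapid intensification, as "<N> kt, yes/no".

25 kt, no

V₁: ΔP = 63, V ≈ 6.32 × 63^0.644 ≈ 91.09 kt.
V₂: ΔP = 84, V ≈ 6.32 × 84^0.644 ≈ 109.64 kt.
ΔV over 18 h = 18.55 kt → 24 h equivalent = 18.55 × 24/18 ≈ 24.73 kt.
25 kt < 30 kt ⇒ not rapid intensification.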